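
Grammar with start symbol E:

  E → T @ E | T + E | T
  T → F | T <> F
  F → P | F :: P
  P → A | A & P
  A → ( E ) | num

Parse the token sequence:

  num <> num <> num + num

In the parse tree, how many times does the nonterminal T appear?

4

[E [T [T [T [F [P [A num]]]] <> [F [P [A num]]]] <> [F [P [A num]]]] + [E [T [F [P [A num]]]]]]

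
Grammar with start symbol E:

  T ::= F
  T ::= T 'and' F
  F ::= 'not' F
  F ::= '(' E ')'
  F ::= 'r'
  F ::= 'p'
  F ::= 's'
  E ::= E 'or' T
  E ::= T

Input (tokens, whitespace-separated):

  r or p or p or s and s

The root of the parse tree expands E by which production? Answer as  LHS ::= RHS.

[E [E [E [E [T [F r]]] or [T [F p]]] or [T [F p]]] or [T [T [F s]] and [F s]]]

E ::= E 'or' T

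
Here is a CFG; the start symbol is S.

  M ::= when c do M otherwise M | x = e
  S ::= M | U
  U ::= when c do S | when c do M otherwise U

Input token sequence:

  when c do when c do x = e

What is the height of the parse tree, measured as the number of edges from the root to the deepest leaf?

[S [U when c do [S [U when c do [S [M x = e]]]]]]

6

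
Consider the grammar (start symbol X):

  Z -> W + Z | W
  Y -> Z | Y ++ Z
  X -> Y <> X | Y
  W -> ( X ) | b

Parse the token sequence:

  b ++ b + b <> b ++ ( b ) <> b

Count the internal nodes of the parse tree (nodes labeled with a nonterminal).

24

[X [Y [Y [Z [W b]]] ++ [Z [W b] + [Z [W b]]]] <> [X [Y [Y [Z [W b]]] ++ [Z [W ( [X [Y [Z [W b]]]] )]]] <> [X [Y [Z [W b]]]]]]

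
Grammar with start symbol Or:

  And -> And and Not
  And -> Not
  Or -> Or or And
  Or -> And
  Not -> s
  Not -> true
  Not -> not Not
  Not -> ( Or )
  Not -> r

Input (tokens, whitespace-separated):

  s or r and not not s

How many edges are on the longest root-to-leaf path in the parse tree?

5

[Or [Or [And [Not s]]] or [And [And [Not r]] and [Not not [Not not [Not s]]]]]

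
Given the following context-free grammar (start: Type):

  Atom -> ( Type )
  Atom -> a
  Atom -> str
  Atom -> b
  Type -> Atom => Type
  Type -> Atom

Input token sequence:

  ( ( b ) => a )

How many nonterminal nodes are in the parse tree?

8

[Type [Atom ( [Type [Atom ( [Type [Atom b]] )] => [Type [Atom a]]] )]]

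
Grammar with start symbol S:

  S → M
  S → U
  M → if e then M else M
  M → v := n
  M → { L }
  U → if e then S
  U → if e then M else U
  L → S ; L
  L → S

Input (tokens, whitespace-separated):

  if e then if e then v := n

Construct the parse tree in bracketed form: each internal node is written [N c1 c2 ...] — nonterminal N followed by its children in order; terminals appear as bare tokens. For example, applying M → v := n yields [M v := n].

S
U
if e then S
if e then U
if e then if e then S
if e then if e then M
if e then if e then v := n

[S [U if e then [S [U if e then [S [M v := n]]]]]]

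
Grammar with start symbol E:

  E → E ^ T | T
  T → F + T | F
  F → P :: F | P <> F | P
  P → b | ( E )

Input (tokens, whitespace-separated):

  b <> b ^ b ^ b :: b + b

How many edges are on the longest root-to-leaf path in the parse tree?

7

[E [E [E [T [F [P b] <> [F [P b]]]]] ^ [T [F [P b]]]] ^ [T [F [P b] :: [F [P b]]] + [T [F [P b]]]]]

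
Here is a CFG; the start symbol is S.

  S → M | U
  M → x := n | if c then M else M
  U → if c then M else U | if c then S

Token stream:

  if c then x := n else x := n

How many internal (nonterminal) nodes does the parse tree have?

4

[S [M if c then [M x := n] else [M x := n]]]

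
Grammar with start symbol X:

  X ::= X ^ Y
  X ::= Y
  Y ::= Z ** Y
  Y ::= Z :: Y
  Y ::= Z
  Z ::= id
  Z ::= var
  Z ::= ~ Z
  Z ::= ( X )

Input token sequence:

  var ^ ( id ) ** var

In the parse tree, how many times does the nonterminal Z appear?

4

[X [X [Y [Z var]]] ^ [Y [Z ( [X [Y [Z id]]] )] ** [Y [Z var]]]]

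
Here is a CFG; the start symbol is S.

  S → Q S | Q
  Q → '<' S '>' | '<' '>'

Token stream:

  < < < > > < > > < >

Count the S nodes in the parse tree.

5

[S [Q < [S [Q < [S [Q < >]] >] [S [Q < >]]] >] [S [Q < >]]]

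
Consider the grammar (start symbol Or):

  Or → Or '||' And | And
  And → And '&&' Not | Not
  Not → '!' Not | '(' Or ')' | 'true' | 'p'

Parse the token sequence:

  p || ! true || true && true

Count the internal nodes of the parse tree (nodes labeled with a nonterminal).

12

[Or [Or [Or [And [Not p]]] || [And [Not ! [Not true]]]] || [And [And [Not true]] && [Not true]]]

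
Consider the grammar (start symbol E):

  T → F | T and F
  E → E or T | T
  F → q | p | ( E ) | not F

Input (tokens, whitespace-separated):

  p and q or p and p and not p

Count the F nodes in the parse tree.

6

[E [E [T [T [F p]] and [F q]]] or [T [T [T [F p]] and [F p]] and [F not [F p]]]]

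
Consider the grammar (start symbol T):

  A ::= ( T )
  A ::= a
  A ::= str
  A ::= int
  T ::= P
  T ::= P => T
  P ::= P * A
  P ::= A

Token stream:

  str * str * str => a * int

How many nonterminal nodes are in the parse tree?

[T [P [P [P [A str]] * [A str]] * [A str]] => [T [P [P [A a]] * [A int]]]]

12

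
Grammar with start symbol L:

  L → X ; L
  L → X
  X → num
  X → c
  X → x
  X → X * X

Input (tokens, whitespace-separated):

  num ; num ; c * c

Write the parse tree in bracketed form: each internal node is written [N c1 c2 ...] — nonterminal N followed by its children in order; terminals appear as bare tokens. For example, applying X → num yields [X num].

[L [X num] ; [L [X num] ; [L [X [X c] * [X c]]]]]

L
X ; L
num ; L
num ; X ; L
num ; num ; L
num ; num ; X
num ; num ; X * X
num ; num ; c * X
num ; num ; c * c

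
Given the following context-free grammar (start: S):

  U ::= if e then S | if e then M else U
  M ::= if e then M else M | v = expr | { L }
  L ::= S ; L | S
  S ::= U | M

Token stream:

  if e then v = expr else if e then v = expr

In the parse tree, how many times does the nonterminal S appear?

2

[S [U if e then [M v = expr] else [U if e then [S [M v = expr]]]]]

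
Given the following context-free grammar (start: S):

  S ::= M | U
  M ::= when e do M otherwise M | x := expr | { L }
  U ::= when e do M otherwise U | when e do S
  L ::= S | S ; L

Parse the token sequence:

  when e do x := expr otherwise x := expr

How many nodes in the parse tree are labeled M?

3

[S [M when e do [M x := expr] otherwise [M x := expr]]]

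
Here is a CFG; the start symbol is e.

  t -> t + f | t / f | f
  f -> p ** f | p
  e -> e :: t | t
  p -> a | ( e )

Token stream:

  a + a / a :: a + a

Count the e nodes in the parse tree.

[e [e [t [t [t [f [p a]]] + [f [p a]]] / [f [p a]]]] :: [t [t [f [p a]]] + [f [p a]]]]

2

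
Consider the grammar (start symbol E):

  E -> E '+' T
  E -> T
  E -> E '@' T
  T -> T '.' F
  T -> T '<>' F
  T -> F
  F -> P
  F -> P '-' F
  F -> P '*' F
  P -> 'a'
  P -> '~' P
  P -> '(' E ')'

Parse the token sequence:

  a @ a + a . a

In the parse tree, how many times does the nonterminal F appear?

[E [E [E [T [F [P a]]]] @ [T [F [P a]]]] + [T [T [F [P a]]] . [F [P a]]]]

4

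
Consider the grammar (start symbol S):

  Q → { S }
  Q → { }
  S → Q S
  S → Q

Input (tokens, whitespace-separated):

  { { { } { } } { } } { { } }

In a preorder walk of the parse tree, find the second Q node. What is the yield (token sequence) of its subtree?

{ { } { } }

[S [Q { [S [Q { [S [Q { }] [S [Q { }]]] }] [S [Q { }]]] }] [S [Q { [S [Q { }]] }]]]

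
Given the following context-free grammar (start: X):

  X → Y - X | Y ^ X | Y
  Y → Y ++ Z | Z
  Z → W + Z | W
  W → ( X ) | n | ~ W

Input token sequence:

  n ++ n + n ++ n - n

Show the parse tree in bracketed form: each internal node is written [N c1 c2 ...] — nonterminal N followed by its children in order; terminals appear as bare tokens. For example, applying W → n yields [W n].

[X [Y [Y [Y [Z [W n]]] ++ [Z [W n] + [Z [W n]]]] ++ [Z [W n]]] - [X [Y [Z [W n]]]]]

X
Y - X
Y ++ Z - X
Y ++ Z ++ Z - X
Z ++ Z ++ Z - X
W ++ Z ++ Z - X
n ++ Z ++ Z - X
n ++ W + Z ++ Z - X
n ++ n + Z ++ Z - X
n ++ n + W ++ Z - X
n ++ n + n ++ Z - X
n ++ n + n ++ W - X
n ++ n + n ++ n - X
n ++ n + n ++ n - Y
n ++ n + n ++ n - Z
n ++ n + n ++ n - W
n ++ n + n ++ n - n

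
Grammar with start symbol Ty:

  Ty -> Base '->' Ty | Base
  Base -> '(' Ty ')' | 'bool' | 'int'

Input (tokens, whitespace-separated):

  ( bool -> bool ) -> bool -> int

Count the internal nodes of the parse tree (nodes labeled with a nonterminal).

10

[Ty [Base ( [Ty [Base bool] -> [Ty [Base bool]]] )] -> [Ty [Base bool] -> [Ty [Base int]]]]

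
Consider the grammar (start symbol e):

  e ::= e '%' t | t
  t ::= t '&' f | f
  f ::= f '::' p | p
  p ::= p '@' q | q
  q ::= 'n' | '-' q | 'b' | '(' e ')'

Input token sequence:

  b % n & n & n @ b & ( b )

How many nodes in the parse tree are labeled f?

6

[e [e [t [f [p [q b]]]]] % [t [t [t [t [f [p [q n]]]] & [f [p [q n]]]] & [f [p [p [q n]] @ [q b]]]] & [f [p [q ( [e [t [f [p [q b]]]]] )]]]]]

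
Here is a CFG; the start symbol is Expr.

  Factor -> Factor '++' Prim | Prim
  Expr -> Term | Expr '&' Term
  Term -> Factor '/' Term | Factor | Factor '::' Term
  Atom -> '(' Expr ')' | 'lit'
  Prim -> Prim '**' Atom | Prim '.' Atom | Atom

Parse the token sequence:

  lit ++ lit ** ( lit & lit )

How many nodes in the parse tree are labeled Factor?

[Expr [Term [Factor [Factor [Prim [Atom lit]]] ++ [Prim [Prim [Atom lit]] ** [Atom ( [Expr [Expr [Term [Factor [Prim [Atom lit]]]]] & [Term [Factor [Prim [Atom lit]]]]] )]]]]]

4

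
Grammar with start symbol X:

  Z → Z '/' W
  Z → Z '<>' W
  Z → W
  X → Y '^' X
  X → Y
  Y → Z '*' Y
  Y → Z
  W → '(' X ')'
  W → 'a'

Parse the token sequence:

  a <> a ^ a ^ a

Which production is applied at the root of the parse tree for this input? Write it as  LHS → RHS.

[X [Y [Z [Z [W a]] <> [W a]]] ^ [X [Y [Z [W a]]] ^ [X [Y [Z [W a]]]]]]

X → Y '^' X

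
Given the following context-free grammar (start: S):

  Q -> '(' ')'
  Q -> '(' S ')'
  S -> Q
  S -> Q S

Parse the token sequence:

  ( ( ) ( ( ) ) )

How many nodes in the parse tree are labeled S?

4

[S [Q ( [S [Q ( )] [S [Q ( [S [Q ( )]] )]]] )]]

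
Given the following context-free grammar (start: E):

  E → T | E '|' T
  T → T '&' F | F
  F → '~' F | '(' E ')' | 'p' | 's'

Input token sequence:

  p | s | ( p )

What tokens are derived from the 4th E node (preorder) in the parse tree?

p

[E [E [E [T [F p]]] | [T [F s]]] | [T [F ( [E [T [F p]]] )]]]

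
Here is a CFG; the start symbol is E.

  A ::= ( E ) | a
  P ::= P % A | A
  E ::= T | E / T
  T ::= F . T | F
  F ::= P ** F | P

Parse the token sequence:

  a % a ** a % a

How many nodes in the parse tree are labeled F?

2

[E [T [F [P [P [A a]] % [A a]] ** [F [P [P [A a]] % [A a]]]]]]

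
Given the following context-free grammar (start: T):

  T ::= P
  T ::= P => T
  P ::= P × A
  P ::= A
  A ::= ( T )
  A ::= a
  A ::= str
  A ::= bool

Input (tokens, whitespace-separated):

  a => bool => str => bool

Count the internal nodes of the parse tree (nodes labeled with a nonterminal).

12

[T [P [A a]] => [T [P [A bool]] => [T [P [A str]] => [T [P [A bool]]]]]]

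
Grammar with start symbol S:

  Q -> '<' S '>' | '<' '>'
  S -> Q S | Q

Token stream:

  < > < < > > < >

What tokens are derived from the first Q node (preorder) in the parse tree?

[S [Q < >] [S [Q < [S [Q < >]] >] [S [Q < >]]]]

< >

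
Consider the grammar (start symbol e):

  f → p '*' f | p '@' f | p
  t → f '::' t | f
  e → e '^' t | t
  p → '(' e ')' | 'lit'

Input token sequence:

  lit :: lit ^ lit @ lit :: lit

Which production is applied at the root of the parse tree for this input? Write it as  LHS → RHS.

[e [e [t [f [p lit]] :: [t [f [p lit]]]]] ^ [t [f [p lit] @ [f [p lit]]] :: [t [f [p lit]]]]]

e → e '^' t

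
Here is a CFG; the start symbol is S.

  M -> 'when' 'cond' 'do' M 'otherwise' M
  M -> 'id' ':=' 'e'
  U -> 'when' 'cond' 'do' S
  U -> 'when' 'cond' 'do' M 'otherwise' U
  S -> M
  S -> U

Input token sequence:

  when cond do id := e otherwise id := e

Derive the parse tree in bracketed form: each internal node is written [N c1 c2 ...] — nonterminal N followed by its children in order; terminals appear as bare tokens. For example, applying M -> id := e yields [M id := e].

S
M
when cond do M otherwise M
when cond do id := e otherwise M
when cond do id := e otherwise id := e

[S [M when cond do [M id := e] otherwise [M id := e]]]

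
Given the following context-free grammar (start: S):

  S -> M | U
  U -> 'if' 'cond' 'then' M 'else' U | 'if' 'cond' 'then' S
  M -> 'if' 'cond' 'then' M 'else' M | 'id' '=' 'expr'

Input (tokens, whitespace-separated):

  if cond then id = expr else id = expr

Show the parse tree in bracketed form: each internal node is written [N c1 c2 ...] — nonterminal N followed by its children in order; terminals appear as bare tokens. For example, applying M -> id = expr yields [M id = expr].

[S [M if cond then [M id = expr] else [M id = expr]]]

S
M
if cond then M else M
if cond then id = expr else M
if cond then id = expr else id = expr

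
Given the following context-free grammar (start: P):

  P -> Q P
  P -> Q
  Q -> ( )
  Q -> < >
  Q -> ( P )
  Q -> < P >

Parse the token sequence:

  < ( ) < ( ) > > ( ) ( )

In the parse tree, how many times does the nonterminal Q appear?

[P [Q < [P [Q ( )] [P [Q < [P [Q ( )]] >]]] >] [P [Q ( )] [P [Q ( )]]]]

6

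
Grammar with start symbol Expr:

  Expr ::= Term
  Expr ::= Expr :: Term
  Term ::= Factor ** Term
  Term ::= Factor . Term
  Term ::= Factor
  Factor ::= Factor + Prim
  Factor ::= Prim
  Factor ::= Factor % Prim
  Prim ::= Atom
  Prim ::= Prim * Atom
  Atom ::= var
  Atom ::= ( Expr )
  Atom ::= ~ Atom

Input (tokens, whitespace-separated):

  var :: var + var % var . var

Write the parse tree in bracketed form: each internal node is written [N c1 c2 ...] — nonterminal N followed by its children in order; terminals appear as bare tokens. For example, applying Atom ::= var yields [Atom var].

[Expr [Expr [Term [Factor [Prim [Atom var]]]]] :: [Term [Factor [Factor [Factor [Prim [Atom var]]] + [Prim [Atom var]]] % [Prim [Atom var]]] . [Term [Factor [Prim [Atom var]]]]]]

Expr
Expr :: Term
Term :: Term
Factor :: Term
Prim :: Term
Atom :: Term
var :: Term
var :: Factor . Term
var :: Factor % Prim . Term
var :: Factor + Prim % Prim . Term
var :: Prim + Prim % Prim . Term
var :: Atom + Prim % Prim . Term
var :: var + Prim % Prim . Term
var :: var + Atom % Prim . Term
var :: var + var % Prim . Term
var :: var + var % Atom . Term
var :: var + var % var . Term
var :: var + var % var . Factor
var :: var + var % var . Prim
var :: var + var % var . Atom
var :: var + var % var . var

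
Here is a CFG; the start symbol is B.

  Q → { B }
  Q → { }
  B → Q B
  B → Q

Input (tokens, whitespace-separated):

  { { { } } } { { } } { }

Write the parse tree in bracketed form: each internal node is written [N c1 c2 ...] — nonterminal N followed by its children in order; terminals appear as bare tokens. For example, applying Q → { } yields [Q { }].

[B [Q { [B [Q { [B [Q { }]] }]] }] [B [Q { [B [Q { }]] }] [B [Q { }]]]]

B
Q B
{ B } B
{ Q } B
{ { B } } B
{ { Q } } B
{ { { } } } B
{ { { } } } Q B
{ { { } } } { B } B
{ { { } } } { Q } B
{ { { } } } { { } } B
{ { { } } } { { } } Q
{ { { } } } { { } } { }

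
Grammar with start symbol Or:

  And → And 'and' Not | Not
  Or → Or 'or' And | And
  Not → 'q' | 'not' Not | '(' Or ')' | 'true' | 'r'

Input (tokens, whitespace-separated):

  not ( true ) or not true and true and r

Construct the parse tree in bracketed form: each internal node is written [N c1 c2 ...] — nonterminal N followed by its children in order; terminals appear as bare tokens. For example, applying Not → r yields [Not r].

Or
Or or And
And or And
Not or And
not Not or And
not ( Or ) or And
not ( And ) or And
not ( Not ) or And
not ( true ) or And
not ( true ) or And and Not
not ( true ) or And and Not and Not
not ( true ) or Not and Not and Not
not ( true ) or not Not and Not and Not
not ( true ) or not true and Not and Not
not ( true ) or not true and true and Not
not ( true ) or not true and true and r

[Or [Or [And [Not not [Not ( [Or [And [Not true]]] )]]]] or [And [And [And [Not not [Not true]]] and [Not true]] and [Not r]]]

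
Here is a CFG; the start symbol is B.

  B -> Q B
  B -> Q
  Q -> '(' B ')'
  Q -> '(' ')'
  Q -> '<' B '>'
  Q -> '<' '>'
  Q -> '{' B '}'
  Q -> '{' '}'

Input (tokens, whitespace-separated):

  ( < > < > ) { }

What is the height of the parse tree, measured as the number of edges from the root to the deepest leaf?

5

[B [Q ( [B [Q < >] [B [Q < >]]] )] [B [Q { }]]]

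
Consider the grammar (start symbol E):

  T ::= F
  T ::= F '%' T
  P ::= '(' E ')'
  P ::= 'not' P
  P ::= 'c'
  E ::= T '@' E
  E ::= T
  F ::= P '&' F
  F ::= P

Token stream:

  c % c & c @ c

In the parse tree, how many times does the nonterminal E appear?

[E [T [F [P c]] % [T [F [P c] & [F [P c]]]]] @ [E [T [F [P c]]]]]

2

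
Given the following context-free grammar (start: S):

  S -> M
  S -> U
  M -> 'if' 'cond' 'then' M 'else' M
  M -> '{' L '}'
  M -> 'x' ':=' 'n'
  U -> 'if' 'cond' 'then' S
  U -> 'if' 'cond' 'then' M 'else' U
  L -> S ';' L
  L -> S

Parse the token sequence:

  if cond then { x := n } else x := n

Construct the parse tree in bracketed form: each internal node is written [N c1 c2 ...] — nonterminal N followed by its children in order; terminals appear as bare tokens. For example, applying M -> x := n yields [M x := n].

[S [M if cond then [M { [L [S [M x := n]]] }] else [M x := n]]]

S
M
if cond then M else M
if cond then { L } else M
if cond then { S } else M
if cond then { M } else M
if cond then { x := n } else M
if cond then { x := n } else x := n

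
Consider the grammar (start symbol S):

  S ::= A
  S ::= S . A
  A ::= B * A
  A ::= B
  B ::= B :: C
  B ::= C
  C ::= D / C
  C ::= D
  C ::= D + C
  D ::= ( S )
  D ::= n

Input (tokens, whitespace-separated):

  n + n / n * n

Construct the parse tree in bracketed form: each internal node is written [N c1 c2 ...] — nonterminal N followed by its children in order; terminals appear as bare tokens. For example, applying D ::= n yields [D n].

S
A
B * A
C * A
D + C * A
n + C * A
n + D / C * A
n + n / C * A
n + n / D * A
n + n / n * A
n + n / n * B
n + n / n * C
n + n / n * D
n + n / n * n

[S [A [B [C [D n] + [C [D n] / [C [D n]]]]] * [A [B [C [D n]]]]]]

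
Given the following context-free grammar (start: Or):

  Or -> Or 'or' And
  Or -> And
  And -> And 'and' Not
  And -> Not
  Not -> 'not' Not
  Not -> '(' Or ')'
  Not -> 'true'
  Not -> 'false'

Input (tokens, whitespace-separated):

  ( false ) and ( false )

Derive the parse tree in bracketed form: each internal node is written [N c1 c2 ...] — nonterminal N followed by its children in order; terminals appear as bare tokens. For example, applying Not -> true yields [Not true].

[Or [And [And [Not ( [Or [And [Not false]]] )]] and [Not ( [Or [And [Not false]]] )]]]

Or
And
And and Not
Not and Not
( Or ) and Not
( And ) and Not
( Not ) and Not
( false ) and Not
( false ) and ( Or )
( false ) and ( And )
( false ) and ( Not )
( false ) and ( false )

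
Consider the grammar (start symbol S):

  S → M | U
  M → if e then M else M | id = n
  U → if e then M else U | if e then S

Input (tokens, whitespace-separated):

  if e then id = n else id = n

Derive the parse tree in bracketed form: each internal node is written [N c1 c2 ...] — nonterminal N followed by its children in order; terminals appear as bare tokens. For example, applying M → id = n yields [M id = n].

S
M
if e then M else M
if e then id = n else M
if e then id = n else id = n

[S [M if e then [M id = n] else [M id = n]]]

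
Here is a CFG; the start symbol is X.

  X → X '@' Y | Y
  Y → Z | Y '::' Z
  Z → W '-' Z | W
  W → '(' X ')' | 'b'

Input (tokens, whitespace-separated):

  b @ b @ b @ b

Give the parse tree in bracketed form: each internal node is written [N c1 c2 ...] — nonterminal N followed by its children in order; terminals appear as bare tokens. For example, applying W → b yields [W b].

[X [X [X [X [Y [Z [W b]]]] @ [Y [Z [W b]]]] @ [Y [Z [W b]]]] @ [Y [Z [W b]]]]

X
X @ Y
X @ Y @ Y
X @ Y @ Y @ Y
Y @ Y @ Y @ Y
Z @ Y @ Y @ Y
W @ Y @ Y @ Y
b @ Y @ Y @ Y
b @ Z @ Y @ Y
b @ W @ Y @ Y
b @ b @ Y @ Y
b @ b @ Z @ Y
b @ b @ W @ Y
b @ b @ b @ Y
b @ b @ b @ Z
b @ b @ b @ W
b @ b @ b @ b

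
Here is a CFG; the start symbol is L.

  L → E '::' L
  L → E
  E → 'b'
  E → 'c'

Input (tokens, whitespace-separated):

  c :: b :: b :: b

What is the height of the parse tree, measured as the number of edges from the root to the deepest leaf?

5

[L [E c] :: [L [E b] :: [L [E b] :: [L [E b]]]]]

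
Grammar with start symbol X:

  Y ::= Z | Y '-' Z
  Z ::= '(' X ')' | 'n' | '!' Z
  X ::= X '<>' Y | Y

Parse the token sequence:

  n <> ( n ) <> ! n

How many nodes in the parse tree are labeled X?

[X [X [X [Y [Z n]]] <> [Y [Z ( [X [Y [Z n]]] )]]] <> [Y [Z ! [Z n]]]]

4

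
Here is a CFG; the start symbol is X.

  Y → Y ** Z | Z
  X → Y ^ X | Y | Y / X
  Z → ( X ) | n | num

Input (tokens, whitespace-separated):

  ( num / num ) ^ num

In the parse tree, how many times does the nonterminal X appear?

4

[X [Y [Z ( [X [Y [Z num]] / [X [Y [Z num]]]] )]] ^ [X [Y [Z num]]]]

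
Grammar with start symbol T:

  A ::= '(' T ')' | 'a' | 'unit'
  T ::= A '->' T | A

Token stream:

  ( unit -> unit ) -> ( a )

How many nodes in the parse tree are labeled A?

[T [A ( [T [A unit] -> [T [A unit]]] )] -> [T [A ( [T [A a]] )]]]

5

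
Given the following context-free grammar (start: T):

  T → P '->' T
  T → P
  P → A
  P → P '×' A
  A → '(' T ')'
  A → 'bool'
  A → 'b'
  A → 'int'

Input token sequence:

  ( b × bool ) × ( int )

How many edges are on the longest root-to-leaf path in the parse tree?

8

[T [P [P [A ( [T [P [P [A b]] × [A bool]]] )]] × [A ( [T [P [A int]]] )]]]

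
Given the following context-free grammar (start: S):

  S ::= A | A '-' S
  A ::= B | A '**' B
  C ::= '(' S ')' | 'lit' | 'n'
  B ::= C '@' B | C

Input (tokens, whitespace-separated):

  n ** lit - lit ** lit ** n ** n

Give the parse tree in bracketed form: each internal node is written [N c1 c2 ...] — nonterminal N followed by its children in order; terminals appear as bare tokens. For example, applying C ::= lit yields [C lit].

[S [A [A [B [C n]]] ** [B [C lit]]] - [S [A [A [A [A [B [C lit]]] ** [B [C lit]]] ** [B [C n]]] ** [B [C n]]]]]

S
A - S
A ** B - S
B ** B - S
C ** B - S
n ** B - S
n ** C - S
n ** lit - S
n ** lit - A
n ** lit - A ** B
n ** lit - A ** B ** B
n ** lit - A ** B ** B ** B
n ** lit - B ** B ** B ** B
n ** lit - C ** B ** B ** B
n ** lit - lit ** B ** B ** B
n ** lit - lit ** C ** B ** B
n ** lit - lit ** lit ** B ** B
n ** lit - lit ** lit ** C ** B
n ** lit - lit ** lit ** n ** B
n ** lit - lit ** lit ** n ** C
n ** lit - lit ** lit ** n ** n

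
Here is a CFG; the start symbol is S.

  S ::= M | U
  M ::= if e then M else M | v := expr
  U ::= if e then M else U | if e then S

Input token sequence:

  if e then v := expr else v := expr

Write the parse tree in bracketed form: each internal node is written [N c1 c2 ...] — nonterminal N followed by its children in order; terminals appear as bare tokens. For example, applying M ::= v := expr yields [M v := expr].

S
M
if e then M else M
if e then v := expr else M
if e then v := expr else v := expr

[S [M if e then [M v := expr] else [M v := expr]]]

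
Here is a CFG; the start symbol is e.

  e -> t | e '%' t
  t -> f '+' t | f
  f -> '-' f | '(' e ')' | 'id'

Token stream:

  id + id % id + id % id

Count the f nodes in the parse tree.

[e [e [e [t [f id] + [t [f id]]]] % [t [f id] + [t [f id]]]] % [t [f id]]]

5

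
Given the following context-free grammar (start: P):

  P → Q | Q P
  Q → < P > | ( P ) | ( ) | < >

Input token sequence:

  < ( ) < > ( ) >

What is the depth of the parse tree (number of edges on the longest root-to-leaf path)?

[P [Q < [P [Q ( )] [P [Q < >] [P [Q ( )]]]] >]]

6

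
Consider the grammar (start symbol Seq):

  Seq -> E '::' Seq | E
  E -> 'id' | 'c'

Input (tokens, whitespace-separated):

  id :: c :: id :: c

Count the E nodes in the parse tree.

[Seq [E id] :: [Seq [E c] :: [Seq [E id] :: [Seq [E c]]]]]

4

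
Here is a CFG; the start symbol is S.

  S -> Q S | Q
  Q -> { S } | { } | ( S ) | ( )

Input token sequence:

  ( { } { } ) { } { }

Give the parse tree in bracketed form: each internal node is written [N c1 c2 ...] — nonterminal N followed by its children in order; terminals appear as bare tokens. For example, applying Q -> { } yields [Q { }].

S
Q S
( S ) S
( Q S ) S
( { } S ) S
( { } Q ) S
( { } { } ) S
( { } { } ) Q S
( { } { } ) { } S
( { } { } ) { } Q
( { } { } ) { } { }

[S [Q ( [S [Q { }] [S [Q { }]]] )] [S [Q { }] [S [Q { }]]]]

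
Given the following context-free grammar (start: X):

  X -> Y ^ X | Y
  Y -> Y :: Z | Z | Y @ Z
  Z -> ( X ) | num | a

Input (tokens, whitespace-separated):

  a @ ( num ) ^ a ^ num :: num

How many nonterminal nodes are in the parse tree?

[X [Y [Y [Z a]] @ [Z ( [X [Y [Z num]]] )]] ^ [X [Y [Z a]] ^ [X [Y [Y [Z num]] :: [Z num]]]]]

16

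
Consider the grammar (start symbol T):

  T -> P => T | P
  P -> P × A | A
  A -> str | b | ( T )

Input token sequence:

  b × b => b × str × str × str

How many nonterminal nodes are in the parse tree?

14

[T [P [P [A b]] × [A b]] => [T [P [P [P [P [A b]] × [A str]] × [A str]] × [A str]]]]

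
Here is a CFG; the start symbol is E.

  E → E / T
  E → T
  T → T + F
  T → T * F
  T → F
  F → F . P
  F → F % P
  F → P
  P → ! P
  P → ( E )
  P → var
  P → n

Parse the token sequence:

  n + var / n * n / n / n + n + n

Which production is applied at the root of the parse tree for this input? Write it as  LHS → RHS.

E → E / T

[E [E [E [E [T [T [F [P n]]] + [F [P var]]]] / [T [T [F [P n]]] * [F [P n]]]] / [T [F [P n]]]] / [T [T [T [F [P n]]] + [F [P n]]] + [F [P n]]]]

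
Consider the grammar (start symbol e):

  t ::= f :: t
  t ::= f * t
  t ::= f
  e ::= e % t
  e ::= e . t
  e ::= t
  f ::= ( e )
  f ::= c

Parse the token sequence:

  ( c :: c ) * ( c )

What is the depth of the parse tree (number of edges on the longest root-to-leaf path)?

7

[e [t [f ( [e [t [f c] :: [t [f c]]]] )] * [t [f ( [e [t [f c]]] )]]]]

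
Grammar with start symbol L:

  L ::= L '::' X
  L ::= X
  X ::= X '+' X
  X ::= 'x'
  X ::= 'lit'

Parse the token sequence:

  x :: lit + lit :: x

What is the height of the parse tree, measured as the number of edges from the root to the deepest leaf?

4

[L [L [L [X x]] :: [X [X lit] + [X lit]]] :: [X x]]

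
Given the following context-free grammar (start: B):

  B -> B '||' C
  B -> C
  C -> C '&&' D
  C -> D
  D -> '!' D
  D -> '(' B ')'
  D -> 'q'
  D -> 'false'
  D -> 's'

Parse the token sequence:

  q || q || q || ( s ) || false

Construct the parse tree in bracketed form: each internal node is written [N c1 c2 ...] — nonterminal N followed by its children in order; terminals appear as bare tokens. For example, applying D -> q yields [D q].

[B [B [B [B [B [C [D q]]] || [C [D q]]] || [C [D q]]] || [C [D ( [B [C [D s]]] )]]] || [C [D false]]]

B
B || C
B || C || C
B || C || C || C
B || C || C || C || C
C || C || C || C || C
D || C || C || C || C
q || C || C || C || C
q || D || C || C || C
q || q || C || C || C
q || q || D || C || C
q || q || q || C || C
q || q || q || D || C
q || q || q || ( B ) || C
q || q || q || ( C ) || C
q || q || q || ( D ) || C
q || q || q || ( s ) || C
q || q || q || ( s ) || D
q || q || q || ( s ) || false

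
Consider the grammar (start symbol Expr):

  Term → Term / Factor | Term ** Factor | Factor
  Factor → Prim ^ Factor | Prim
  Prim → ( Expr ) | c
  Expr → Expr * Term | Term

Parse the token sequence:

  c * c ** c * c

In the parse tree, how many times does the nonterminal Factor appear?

[Expr [Expr [Expr [Term [Factor [Prim c]]]] * [Term [Term [Factor [Prim c]]] ** [Factor [Prim c]]]] * [Term [Factor [Prim c]]]]

4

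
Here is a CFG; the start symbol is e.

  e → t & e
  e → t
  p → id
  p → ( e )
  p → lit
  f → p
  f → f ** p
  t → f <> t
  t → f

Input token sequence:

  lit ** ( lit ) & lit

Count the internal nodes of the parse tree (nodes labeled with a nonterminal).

14

[e [t [f [f [p lit]] ** [p ( [e [t [f [p lit]]]] )]]] & [e [t [f [p lit]]]]]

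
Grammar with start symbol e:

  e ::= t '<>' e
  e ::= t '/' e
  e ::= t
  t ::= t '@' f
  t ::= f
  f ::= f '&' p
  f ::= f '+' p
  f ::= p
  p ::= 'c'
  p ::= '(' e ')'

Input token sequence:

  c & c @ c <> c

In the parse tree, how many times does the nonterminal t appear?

3

[e [t [t [f [f [p c]] & [p c]]] @ [f [p c]]] <> [e [t [f [p c]]]]]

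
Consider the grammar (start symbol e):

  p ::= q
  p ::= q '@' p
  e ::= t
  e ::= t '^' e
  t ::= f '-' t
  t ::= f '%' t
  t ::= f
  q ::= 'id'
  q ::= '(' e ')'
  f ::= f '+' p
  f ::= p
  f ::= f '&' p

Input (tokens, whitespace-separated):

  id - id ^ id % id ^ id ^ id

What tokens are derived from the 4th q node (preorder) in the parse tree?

[e [t [f [p [q id]]] - [t [f [p [q id]]]]] ^ [e [t [f [p [q id]]] % [t [f [p [q id]]]]] ^ [e [t [f [p [q id]]]] ^ [e [t [f [p [q id]]]]]]]]

id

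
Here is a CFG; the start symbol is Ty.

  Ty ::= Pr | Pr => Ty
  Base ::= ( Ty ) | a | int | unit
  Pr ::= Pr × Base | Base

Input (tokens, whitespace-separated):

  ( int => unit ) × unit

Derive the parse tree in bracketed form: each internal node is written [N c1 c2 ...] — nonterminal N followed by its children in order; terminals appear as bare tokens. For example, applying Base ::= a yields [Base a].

[Ty [Pr [Pr [Base ( [Ty [Pr [Base int]] => [Ty [Pr [Base unit]]]] )]] × [Base unit]]]

Ty
Pr
Pr × Base
Base × Base
( Ty ) × Base
( Pr => Ty ) × Base
( Base => Ty ) × Base
( int => Ty ) × Base
( int => Pr ) × Base
( int => Base ) × Base
( int => unit ) × Base
( int => unit ) × unit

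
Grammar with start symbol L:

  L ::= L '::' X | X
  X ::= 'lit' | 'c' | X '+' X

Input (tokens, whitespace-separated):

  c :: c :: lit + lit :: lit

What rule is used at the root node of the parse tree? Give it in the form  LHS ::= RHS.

[L [L [L [L [X c]] :: [X c]] :: [X [X lit] + [X lit]]] :: [X lit]]

L ::= L '::' X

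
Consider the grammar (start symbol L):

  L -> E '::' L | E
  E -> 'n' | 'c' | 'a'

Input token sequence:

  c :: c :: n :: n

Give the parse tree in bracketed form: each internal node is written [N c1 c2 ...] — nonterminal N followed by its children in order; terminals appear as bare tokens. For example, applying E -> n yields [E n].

L
E :: L
c :: L
c :: E :: L
c :: c :: L
c :: c :: E :: L
c :: c :: n :: L
c :: c :: n :: E
c :: c :: n :: n

[L [E c] :: [L [E c] :: [L [E n] :: [L [E n]]]]]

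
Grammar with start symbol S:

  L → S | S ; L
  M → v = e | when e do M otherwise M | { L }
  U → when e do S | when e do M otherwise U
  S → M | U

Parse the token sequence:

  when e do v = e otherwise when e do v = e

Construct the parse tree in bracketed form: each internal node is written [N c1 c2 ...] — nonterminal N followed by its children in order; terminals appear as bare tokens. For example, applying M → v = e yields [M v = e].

S
U
when e do M otherwise U
when e do v = e otherwise U
when e do v = e otherwise when e do S
when e do v = e otherwise when e do M
when e do v = e otherwise when e do v = e

[S [U when e do [M v = e] otherwise [U when e do [S [M v = e]]]]]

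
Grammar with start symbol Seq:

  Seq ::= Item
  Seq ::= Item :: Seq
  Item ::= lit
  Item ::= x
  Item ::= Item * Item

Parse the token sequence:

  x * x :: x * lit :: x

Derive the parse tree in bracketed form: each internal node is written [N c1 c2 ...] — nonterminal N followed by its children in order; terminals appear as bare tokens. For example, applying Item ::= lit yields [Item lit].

[Seq [Item [Item x] * [Item x]] :: [Seq [Item [Item x] * [Item lit]] :: [Seq [Item x]]]]

Seq
Item :: Seq
Item * Item :: Seq
x * Item :: Seq
x * x :: Seq
x * x :: Item :: Seq
x * x :: Item * Item :: Seq
x * x :: x * Item :: Seq
x * x :: x * lit :: Seq
x * x :: x * lit :: Item
x * x :: x * lit :: x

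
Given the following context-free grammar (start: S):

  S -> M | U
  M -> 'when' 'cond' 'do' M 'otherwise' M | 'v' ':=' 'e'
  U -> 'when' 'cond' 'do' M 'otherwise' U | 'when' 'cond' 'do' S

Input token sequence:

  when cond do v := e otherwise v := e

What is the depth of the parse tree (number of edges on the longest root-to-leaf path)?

[S [M when cond do [M v := e] otherwise [M v := e]]]

3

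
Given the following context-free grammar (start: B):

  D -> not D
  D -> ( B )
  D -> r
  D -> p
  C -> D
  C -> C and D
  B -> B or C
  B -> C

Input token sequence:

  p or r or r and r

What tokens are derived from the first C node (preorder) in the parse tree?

p

[B [B [B [C [D p]]] or [C [D r]]] or [C [C [D r]] and [D r]]]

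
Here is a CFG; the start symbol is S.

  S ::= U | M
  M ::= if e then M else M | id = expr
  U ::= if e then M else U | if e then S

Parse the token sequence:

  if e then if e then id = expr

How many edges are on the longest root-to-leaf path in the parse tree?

6

[S [U if e then [S [U if e then [S [M id = expr]]]]]]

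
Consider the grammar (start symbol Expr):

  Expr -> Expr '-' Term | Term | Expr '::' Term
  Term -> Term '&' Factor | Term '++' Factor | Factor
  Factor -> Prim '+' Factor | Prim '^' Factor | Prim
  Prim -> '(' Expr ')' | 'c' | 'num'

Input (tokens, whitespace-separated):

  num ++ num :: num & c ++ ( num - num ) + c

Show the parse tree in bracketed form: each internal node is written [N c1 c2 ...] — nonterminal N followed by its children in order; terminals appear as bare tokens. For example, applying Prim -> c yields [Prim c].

[Expr [Expr [Term [Term [Factor [Prim num]]] ++ [Factor [Prim num]]]] :: [Term [Term [Term [Factor [Prim num]]] & [Factor [Prim c]]] ++ [Factor [Prim ( [Expr [Expr [Term [Factor [Prim num]]]] - [Term [Factor [Prim num]]]] )] + [Factor [Prim c]]]]]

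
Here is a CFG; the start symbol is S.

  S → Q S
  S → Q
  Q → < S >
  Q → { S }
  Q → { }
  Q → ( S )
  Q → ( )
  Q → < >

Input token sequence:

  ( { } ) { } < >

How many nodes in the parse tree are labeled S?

[S [Q ( [S [Q { }]] )] [S [Q { }] [S [Q < >]]]]

4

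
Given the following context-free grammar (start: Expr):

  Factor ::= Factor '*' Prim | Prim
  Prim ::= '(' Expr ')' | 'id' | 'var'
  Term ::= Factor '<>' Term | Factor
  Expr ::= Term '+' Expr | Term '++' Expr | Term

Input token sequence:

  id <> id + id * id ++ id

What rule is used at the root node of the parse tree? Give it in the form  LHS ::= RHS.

Expr ::= Term '+' Expr

[Expr [Term [Factor [Prim id]] <> [Term [Factor [Prim id]]]] + [Expr [Term [Factor [Factor [Prim id]] * [Prim id]]] ++ [Expr [Term [Factor [Prim id]]]]]]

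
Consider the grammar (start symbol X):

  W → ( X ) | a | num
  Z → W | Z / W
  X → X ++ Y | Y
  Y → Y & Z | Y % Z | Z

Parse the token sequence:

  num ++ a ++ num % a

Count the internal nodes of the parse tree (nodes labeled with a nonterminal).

15

[X [X [X [Y [Z [W num]]]] ++ [Y [Z [W a]]]] ++ [Y [Y [Z [W num]]] % [Z [W a]]]]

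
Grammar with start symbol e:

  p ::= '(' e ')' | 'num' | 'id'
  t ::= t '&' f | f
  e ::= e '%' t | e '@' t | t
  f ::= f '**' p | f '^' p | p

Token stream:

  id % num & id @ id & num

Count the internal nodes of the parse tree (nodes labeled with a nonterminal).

[e [e [e [t [f [p id]]]] % [t [t [f [p num]]] & [f [p id]]]] @ [t [t [f [p id]]] & [f [p num]]]]

18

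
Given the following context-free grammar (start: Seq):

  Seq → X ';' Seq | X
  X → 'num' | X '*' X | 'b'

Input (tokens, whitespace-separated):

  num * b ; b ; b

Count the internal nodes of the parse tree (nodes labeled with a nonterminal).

8

[Seq [X [X num] * [X b]] ; [Seq [X b] ; [Seq [X b]]]]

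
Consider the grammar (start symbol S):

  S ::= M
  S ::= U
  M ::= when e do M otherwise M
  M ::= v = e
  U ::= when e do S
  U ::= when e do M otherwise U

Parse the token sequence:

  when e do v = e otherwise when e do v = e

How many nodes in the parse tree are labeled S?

2

[S [U when e do [M v = e] otherwise [U when e do [S [M v = e]]]]]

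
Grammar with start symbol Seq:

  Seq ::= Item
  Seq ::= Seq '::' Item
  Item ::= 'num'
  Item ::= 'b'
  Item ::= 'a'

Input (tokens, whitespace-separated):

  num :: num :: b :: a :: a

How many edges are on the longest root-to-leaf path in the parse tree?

6

[Seq [Seq [Seq [Seq [Seq [Item num]] :: [Item num]] :: [Item b]] :: [Item a]] :: [Item a]]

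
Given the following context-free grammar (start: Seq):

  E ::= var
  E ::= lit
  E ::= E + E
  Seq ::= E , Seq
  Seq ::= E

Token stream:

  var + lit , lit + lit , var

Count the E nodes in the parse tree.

7

[Seq [E [E var] + [E lit]] , [Seq [E [E lit] + [E lit]] , [Seq [E var]]]]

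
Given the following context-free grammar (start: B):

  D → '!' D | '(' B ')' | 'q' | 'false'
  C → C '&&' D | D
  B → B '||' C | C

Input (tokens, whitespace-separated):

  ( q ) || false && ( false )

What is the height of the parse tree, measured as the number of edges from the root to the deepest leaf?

7

[B [B [C [D ( [B [C [D q]]] )]]] || [C [C [D false]] && [D ( [B [C [D false]]] )]]]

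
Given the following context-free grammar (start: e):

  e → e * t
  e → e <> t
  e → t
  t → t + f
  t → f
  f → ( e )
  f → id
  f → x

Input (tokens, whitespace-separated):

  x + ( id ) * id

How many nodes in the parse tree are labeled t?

[e [e [t [t [f x]] + [f ( [e [t [f id]]] )]]] * [t [f id]]]

4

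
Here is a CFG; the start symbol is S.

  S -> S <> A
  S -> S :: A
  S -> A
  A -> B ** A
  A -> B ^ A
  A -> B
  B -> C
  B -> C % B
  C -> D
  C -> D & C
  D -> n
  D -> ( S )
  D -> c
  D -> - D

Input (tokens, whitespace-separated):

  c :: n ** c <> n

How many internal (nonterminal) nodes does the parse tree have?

19

[S [S [S [A [B [C [D c]]]]] :: [A [B [C [D n]]] ** [A [B [C [D c]]]]]] <> [A [B [C [D n]]]]]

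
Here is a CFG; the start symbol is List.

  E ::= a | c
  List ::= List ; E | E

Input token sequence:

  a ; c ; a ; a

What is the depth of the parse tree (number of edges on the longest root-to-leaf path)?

5

[List [List [List [List [E a]] ; [E c]] ; [E a]] ; [E a]]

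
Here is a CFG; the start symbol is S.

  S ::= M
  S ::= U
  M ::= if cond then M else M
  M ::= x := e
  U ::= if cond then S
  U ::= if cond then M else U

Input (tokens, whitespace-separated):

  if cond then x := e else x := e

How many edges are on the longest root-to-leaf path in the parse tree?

3

[S [M if cond then [M x := e] else [M x := e]]]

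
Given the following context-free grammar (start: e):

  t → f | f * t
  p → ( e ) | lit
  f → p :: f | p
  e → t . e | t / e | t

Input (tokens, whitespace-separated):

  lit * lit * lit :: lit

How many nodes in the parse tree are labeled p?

[e [t [f [p lit]] * [t [f [p lit]] * [t [f [p lit] :: [f [p lit]]]]]]]

4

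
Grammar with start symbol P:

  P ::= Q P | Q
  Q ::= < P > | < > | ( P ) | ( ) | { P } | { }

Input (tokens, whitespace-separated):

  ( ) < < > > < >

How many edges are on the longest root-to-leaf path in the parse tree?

5

[P [Q ( )] [P [Q < [P [Q < >]] >] [P [Q < >]]]]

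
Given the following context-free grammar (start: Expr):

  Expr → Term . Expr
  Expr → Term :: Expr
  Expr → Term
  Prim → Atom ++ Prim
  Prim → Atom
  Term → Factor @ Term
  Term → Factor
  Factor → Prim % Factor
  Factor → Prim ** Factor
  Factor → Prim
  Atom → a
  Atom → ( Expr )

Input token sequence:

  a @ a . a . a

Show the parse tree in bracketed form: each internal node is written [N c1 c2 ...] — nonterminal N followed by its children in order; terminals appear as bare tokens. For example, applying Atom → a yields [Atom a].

Expr
Term . Expr
Factor @ Term . Expr
Prim @ Term . Expr
Atom @ Term . Expr
a @ Term . Expr
a @ Factor . Expr
a @ Prim . Expr
a @ Atom . Expr
a @ a . Expr
a @ a . Term . Expr
a @ a . Factor . Expr
a @ a . Prim . Expr
a @ a . Atom . Expr
a @ a . a . Expr
a @ a . a . Term
a @ a . a . Factor
a @ a . a . Prim
a @ a . a . Atom
a @ a . a . a

[Expr [Term [Factor [Prim [Atom a]]] @ [Term [Factor [Prim [Atom a]]]]] . [Expr [Term [Factor [Prim [Atom a]]]] . [Expr [Term [Factor [Prim [Atom a]]]]]]]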